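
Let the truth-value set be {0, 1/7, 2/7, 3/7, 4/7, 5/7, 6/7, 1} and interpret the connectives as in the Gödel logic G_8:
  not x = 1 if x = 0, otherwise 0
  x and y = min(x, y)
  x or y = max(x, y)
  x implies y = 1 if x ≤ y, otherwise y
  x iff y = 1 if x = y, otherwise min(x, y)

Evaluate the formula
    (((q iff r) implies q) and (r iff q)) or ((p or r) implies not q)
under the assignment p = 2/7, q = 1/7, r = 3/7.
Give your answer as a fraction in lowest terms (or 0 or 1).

1/7

q iff r = 1/7 iff 3/7 = 1/7
(q iff r) implies q = 1/7 implies 1/7 = 1
r iff q = 3/7 iff 1/7 = 1/7
((q iff r) implies q) and (r iff q) = 1 and 1/7 = 1/7
p or r = 2/7 or 3/7 = 3/7
not q = not 1/7 = 0
(p or r) implies not q = 3/7 implies 0 = 0
(((q iff r) implies q) and (r iff q)) or ((p or r) implies not q) = 1/7 or 0 = 1/7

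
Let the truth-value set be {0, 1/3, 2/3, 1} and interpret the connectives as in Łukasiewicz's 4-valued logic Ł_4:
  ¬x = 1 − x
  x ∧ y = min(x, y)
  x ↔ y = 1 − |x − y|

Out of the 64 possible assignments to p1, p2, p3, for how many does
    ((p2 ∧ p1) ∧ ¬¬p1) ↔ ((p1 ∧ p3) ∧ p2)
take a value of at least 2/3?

value 1: 50 assignments (counts)
value 2/3: 9 assignments (counts)
value 1/3: 4 assignments
value 0: 1 assignment
So 59 of the 64 assignments meet the threshold.

59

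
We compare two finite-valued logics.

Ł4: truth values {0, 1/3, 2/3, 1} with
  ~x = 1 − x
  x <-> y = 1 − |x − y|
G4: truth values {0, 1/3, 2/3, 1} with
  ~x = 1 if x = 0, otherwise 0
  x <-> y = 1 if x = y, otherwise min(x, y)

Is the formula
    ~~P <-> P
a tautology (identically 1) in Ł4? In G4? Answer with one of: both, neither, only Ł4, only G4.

only Ł4

In Ł4: every assignment gives 1 — tautology.
In G4: at P = 1/3 the value is 1/3 — not a tautology.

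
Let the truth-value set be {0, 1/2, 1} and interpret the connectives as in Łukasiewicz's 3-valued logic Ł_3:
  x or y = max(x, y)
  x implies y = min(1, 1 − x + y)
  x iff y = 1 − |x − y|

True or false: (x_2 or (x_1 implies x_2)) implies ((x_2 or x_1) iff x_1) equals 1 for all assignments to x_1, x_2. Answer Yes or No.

No

Counterexample: take x_1 = 0, x_2 = 1/2.
x_1 implies x_2 = 0 implies 1/2 = 1
x_2 or (x_1 implies x_2) = 1/2 or 1 = 1
x_2 or x_1 = 1/2 or 0 = 1/2
(x_2 or x_1) iff x_1 = 1/2 iff 0 = 1/2
(x_2 or (x_1 implies x_2)) implies ((x_2 or x_1) iff x_1) = 1 implies 1/2 = 1/2
This gives 1/2 ≠ 1.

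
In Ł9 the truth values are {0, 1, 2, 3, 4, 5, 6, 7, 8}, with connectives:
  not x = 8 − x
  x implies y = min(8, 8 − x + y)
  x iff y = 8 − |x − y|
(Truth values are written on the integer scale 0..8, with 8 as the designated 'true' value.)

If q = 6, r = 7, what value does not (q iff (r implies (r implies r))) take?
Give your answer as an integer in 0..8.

r implies r = 7 implies 7 = 8
r implies (r implies r) = 7 implies 8 = 8
q iff (r implies (r implies r)) = 6 iff 8 = 6
not (q iff (r implies (r implies r))) = not 6 = 2

2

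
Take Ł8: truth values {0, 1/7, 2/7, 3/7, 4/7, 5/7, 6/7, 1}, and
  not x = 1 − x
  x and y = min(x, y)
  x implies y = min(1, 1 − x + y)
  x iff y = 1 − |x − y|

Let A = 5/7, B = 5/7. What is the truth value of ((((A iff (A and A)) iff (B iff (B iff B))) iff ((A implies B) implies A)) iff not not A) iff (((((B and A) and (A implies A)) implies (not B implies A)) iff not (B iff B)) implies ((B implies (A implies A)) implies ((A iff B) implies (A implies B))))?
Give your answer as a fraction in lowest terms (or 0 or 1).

A and A = 5/7 and 5/7 = 5/7
A iff (A and A) = 5/7 iff 5/7 = 1
B iff B = 5/7 iff 5/7 = 1
B iff (B iff B) = 5/7 iff 1 = 5/7
(A iff (A and A)) iff (B iff (B iff B)) = 1 iff 5/7 = 5/7
A implies B = 5/7 implies 5/7 = 1
(A implies B) implies A = 1 implies 5/7 = 5/7
((A iff (A and A)) iff (B iff (B iff B))) iff ((A implies B) implies A) = 5/7 iff 5/7 = 1
not A = not 5/7 = 2/7
not not A = not 2/7 = 5/7
(((A iff (A and A)) iff (B iff (B iff B))) iff ((A implies B) implies A)) iff not not A = 1 iff 5/7 = 5/7
B and A = 5/7 and 5/7 = 5/7
A implies A = 5/7 implies 5/7 = 1
(B and A) and (A implies A) = 5/7 and 1 = 5/7
not B = not 5/7 = 2/7
not B implies A = 2/7 implies 5/7 = 1
((B and A) and (A implies A)) implies (not B implies A) = 5/7 implies 1 = 1
B iff B = 5/7 iff 5/7 = 1
not (B iff B) = not 1 = 0
(((B and A) and (A implies A)) implies (not B implies A)) iff not (B iff B) = 1 iff 0 = 0
A implies A = 5/7 implies 5/7 = 1
B implies (A implies A) = 5/7 implies 1 = 1
A iff B = 5/7 iff 5/7 = 1
A implies B = 5/7 implies 5/7 = 1
(A iff B) implies (A implies B) = 1 implies 1 = 1
(B implies (A implies A)) implies ((A iff B) implies (A implies B)) = 1 implies 1 = 1
((((B and A) and (A implies A)) implies (not B implies A)) iff not (B iff B)) implies ((B implies (A implies A)) implies ((A iff B) implies (A implies B))) = 0 implies 1 = 1
((((A iff (A and A)) iff (B iff (B iff B))) iff ((A implies B) implies A)) iff not not A) iff (((((B and A) and (A implies A)) implies (not B implies A)) iff not (B iff B)) implies ((B implies (A implies A)) implies ((A iff B) implies (A implies B)))) = 5/7 iff 1 = 5/7

5/7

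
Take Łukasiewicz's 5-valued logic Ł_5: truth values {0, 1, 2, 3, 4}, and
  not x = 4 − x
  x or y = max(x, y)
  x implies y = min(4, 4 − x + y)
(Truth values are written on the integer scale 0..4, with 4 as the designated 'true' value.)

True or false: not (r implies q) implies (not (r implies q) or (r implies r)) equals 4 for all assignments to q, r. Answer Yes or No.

At q = 3, r = 2, for instance:
r implies q = 2 implies 3 = 4
not (r implies q) = not 4 = 0
r implies r = 2 implies 2 = 4
not (r implies q) or (r implies r) = 0 or 4 = 4
not (r implies q) implies (not (r implies q) or (r implies r)) = 0 implies 4 = 4
and checking the remaining 24 assignments likewise gives ≥ 4 in every case.

Yes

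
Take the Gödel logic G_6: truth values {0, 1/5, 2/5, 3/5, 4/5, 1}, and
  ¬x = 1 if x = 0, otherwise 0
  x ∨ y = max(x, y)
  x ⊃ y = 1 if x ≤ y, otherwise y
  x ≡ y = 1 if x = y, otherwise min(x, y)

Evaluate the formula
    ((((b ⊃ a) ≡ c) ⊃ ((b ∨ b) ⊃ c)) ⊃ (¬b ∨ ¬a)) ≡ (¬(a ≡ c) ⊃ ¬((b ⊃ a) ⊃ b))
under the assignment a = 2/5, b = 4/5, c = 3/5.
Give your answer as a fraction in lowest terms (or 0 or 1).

b ⊃ a = 4/5 ⊃ 2/5 = 2/5
(b ⊃ a) ≡ c = 2/5 ≡ 3/5 = 2/5
b ∨ b = 4/5 ∨ 4/5 = 4/5
(b ∨ b) ⊃ c = 4/5 ⊃ 3/5 = 3/5
((b ⊃ a) ≡ c) ⊃ ((b ∨ b) ⊃ c) = 2/5 ⊃ 3/5 = 1
¬b = ¬4/5 = 0
¬a = ¬2/5 = 0
¬b ∨ ¬a = 0 ∨ 0 = 0
(((b ⊃ a) ≡ c) ⊃ ((b ∨ b) ⊃ c)) ⊃ (¬b ∨ ¬a) = 1 ⊃ 0 = 0
a ≡ c = 2/5 ≡ 3/5 = 2/5
¬(a ≡ c) = ¬2/5 = 0
b ⊃ a = 4/5 ⊃ 2/5 = 2/5
(b ⊃ a) ⊃ b = 2/5 ⊃ 4/5 = 1
¬((b ⊃ a) ⊃ b) = ¬1 = 0
¬(a ≡ c) ⊃ ¬((b ⊃ a) ⊃ b) = 0 ⊃ 0 = 1
((((b ⊃ a) ≡ c) ⊃ ((b ∨ b) ⊃ c)) ⊃ (¬b ∨ ¬a)) ≡ (¬(a ≡ c) ⊃ ¬((b ⊃ a) ⊃ b)) = 0 ≡ 1 = 0

0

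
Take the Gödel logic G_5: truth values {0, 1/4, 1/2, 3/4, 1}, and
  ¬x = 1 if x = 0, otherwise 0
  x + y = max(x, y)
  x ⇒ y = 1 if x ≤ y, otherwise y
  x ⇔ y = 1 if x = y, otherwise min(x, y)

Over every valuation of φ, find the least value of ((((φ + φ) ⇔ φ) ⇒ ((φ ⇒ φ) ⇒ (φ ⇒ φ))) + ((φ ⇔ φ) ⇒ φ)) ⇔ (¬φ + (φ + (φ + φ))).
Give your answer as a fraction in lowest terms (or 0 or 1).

1/4

Take φ = 1/4:
φ + φ = 1/4 + 1/4 = 1/4
(φ + φ) ⇔ φ = 1/4 ⇔ 1/4 = 1
φ ⇒ φ = 1/4 ⇒ 1/4 = 1
φ ⇒ φ = 1/4 ⇒ 1/4 = 1
(φ ⇒ φ) ⇒ (φ ⇒ φ) = 1 ⇒ 1 = 1
((φ + φ) ⇔ φ) ⇒ ((φ ⇒ φ) ⇒ (φ ⇒ φ)) = 1 ⇒ 1 = 1
φ ⇔ φ = 1/4 ⇔ 1/4 = 1
(φ ⇔ φ) ⇒ φ = 1 ⇒ 1/4 = 1/4
(((φ + φ) ⇔ φ) ⇒ ((φ ⇒ φ) ⇒ (φ ⇒ φ))) + ((φ ⇔ φ) ⇒ φ) = 1 + 1/4 = 1
¬φ = ¬1/4 = 0
φ + φ = 1/4 + 1/4 = 1/4
φ + (φ + φ) = 1/4 + 1/4 = 1/4
¬φ + (φ + (φ + φ)) = 0 + 1/4 = 1/4
((((φ + φ) ⇔ φ) ⇒ ((φ ⇒ φ) ⇒ (φ ⇒ φ))) + ((φ ⇔ φ) ⇒ φ)) ⇔ (¬φ + (φ + (φ + φ))) = 1 ⇔ 1/4 = 1/4
No assignment yields a value below 1/4, so this is the minimum.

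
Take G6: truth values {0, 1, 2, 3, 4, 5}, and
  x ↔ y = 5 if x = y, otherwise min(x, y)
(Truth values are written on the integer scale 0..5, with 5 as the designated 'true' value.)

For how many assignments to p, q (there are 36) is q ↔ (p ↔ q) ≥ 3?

value 5: 16 assignments (counts)
value 4: 2 assignments (counts)
value 3: 3 assignments (counts)
value 2: 4 assignments
value 1: 5 assignments
value 0: 6 assignments
So 21 of the 36 assignments meet the threshold.

21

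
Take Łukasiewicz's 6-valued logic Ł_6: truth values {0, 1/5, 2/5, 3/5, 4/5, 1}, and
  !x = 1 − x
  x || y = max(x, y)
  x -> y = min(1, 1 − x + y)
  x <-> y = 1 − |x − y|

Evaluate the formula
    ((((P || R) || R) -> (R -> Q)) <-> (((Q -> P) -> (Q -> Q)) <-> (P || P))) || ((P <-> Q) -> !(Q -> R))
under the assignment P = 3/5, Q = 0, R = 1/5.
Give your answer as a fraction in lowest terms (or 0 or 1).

3/5

P || R = 3/5 || 1/5 = 3/5
(P || R) || R = 3/5 || 1/5 = 3/5
R -> Q = 1/5 -> 0 = 4/5
((P || R) || R) -> (R -> Q) = 3/5 -> 4/5 = 1
Q -> P = 0 -> 3/5 = 1
Q -> Q = 0 -> 0 = 1
(Q -> P) -> (Q -> Q) = 1 -> 1 = 1
P || P = 3/5 || 3/5 = 3/5
((Q -> P) -> (Q -> Q)) <-> (P || P) = 1 <-> 3/5 = 3/5
(((P || R) || R) -> (R -> Q)) <-> (((Q -> P) -> (Q -> Q)) <-> (P || P)) = 1 <-> 3/5 = 3/5
P <-> Q = 3/5 <-> 0 = 2/5
Q -> R = 0 -> 1/5 = 1
!(Q -> R) = !1 = 0
(P <-> Q) -> !(Q -> R) = 2/5 -> 0 = 3/5
((((P || R) || R) -> (R -> Q)) <-> (((Q -> P) -> (Q -> Q)) <-> (P || P))) || ((P <-> Q) -> !(Q -> R)) = 3/5 || 3/5 = 3/5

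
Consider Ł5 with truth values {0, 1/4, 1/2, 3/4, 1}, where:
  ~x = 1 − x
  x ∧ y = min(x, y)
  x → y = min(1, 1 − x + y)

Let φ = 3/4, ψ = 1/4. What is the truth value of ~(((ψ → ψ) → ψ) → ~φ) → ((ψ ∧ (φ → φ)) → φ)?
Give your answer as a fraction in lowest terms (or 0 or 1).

ψ → ψ = 1/4 → 1/4 = 1
(ψ → ψ) → ψ = 1 → 1/4 = 1/4
~φ = ~3/4 = 1/4
((ψ → ψ) → ψ) → ~φ = 1/4 → 1/4 = 1
~(((ψ → ψ) → ψ) → ~φ) = ~1 = 0
φ → φ = 3/4 → 3/4 = 1
ψ ∧ (φ → φ) = 1/4 ∧ 1 = 1/4
(ψ ∧ (φ → φ)) → φ = 1/4 → 3/4 = 1
~(((ψ → ψ) → ψ) → ~φ) → ((ψ ∧ (φ → φ)) → φ) = 0 → 1 = 1

1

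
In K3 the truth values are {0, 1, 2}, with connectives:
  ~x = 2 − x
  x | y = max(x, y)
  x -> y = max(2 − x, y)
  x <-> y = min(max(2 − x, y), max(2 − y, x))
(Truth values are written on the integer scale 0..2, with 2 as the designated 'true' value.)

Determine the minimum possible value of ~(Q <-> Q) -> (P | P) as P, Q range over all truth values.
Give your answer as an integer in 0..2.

Take P = 0, Q = 1:
Q <-> Q = 1 <-> 1 = 1
~(Q <-> Q) = ~1 = 1
P | P = 0 | 0 = 0
~(Q <-> Q) -> (P | P) = 1 -> 0 = 1
No assignment yields a value below 1, so this is the minimum.

1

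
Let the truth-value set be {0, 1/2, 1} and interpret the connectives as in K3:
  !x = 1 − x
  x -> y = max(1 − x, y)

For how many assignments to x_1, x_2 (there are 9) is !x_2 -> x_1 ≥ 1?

5

x_1 = 0, x_2 = 0 ↦ 0  <
x_1 = 0, x_2 = 1/2 ↦ 1/2  <
x_1 = 0, x_2 = 1 ↦ 1  ≥
x_1 = 1/2, x_2 = 0 ↦ 1/2  <
x_1 = 1/2, x_2 = 1/2 ↦ 1/2  <
x_1 = 1/2, x_2 = 1 ↦ 1  ≥
x_1 = 1, x_2 = 0 ↦ 1  ≥
x_1 = 1, x_2 = 1/2 ↦ 1  ≥
x_1 = 1, x_2 = 1 ↦ 1  ≥
So 5 of the 9 assignments meet the threshold.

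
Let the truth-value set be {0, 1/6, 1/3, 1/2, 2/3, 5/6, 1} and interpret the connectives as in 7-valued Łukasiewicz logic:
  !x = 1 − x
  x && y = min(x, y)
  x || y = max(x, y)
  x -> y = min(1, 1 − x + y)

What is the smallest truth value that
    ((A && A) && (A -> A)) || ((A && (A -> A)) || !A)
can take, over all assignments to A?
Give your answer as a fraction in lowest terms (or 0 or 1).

Take A = 1/2:
A && A = 1/2 && 1/2 = 1/2
A -> A = 1/2 -> 1/2 = 1
(A && A) && (A -> A) = 1/2 && 1 = 1/2
A -> A = 1/2 -> 1/2 = 1
A && (A -> A) = 1/2 && 1 = 1/2
!A = !1/2 = 1/2
(A && (A -> A)) || !A = 1/2 || 1/2 = 1/2
((A && A) && (A -> A)) || ((A && (A -> A)) || !A) = 1/2 || 1/2 = 1/2
No assignment yields a value below 1/2, so this is the minimum.

1/2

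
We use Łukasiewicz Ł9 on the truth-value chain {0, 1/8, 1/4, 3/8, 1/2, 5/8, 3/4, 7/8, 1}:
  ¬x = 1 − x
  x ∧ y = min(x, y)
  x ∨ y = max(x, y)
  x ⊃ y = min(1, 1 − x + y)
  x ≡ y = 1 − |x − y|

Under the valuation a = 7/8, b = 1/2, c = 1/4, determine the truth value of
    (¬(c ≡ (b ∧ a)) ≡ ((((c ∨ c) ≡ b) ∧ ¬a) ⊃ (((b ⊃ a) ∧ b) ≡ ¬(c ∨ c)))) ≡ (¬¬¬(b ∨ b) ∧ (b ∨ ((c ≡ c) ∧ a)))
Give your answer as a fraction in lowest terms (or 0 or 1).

b ∧ a = 1/2 ∧ 7/8 = 1/2
c ≡ (b ∧ a) = 1/4 ≡ 1/2 = 3/4
¬(c ≡ (b ∧ a)) = ¬3/4 = 1/4
c ∨ c = 1/4 ∨ 1/4 = 1/4
(c ∨ c) ≡ b = 1/4 ≡ 1/2 = 3/4
¬a = ¬7/8 = 1/8
((c ∨ c) ≡ b) ∧ ¬a = 3/4 ∧ 1/8 = 1/8
b ⊃ a = 1/2 ⊃ 7/8 = 1
(b ⊃ a) ∧ b = 1 ∧ 1/2 = 1/2
c ∨ c = 1/4 ∨ 1/4 = 1/4
¬(c ∨ c) = ¬1/4 = 3/4
((b ⊃ a) ∧ b) ≡ ¬(c ∨ c) = 1/2 ≡ 3/4 = 3/4
(((c ∨ c) ≡ b) ∧ ¬a) ⊃ (((b ⊃ a) ∧ b) ≡ ¬(c ∨ c)) = 1/8 ⊃ 3/4 = 1
¬(c ≡ (b ∧ a)) ≡ ((((c ∨ c) ≡ b) ∧ ¬a) ⊃ (((b ⊃ a) ∧ b) ≡ ¬(c ∨ c))) = 1/4 ≡ 1 = 1/4
b ∨ b = 1/2 ∨ 1/2 = 1/2
¬(b ∨ b) = ¬1/2 = 1/2
¬¬(b ∨ b) = ¬1/2 = 1/2
¬¬¬(b ∨ b) = ¬1/2 = 1/2
c ≡ c = 1/4 ≡ 1/4 = 1
(c ≡ c) ∧ a = 1 ∧ 7/8 = 7/8
b ∨ ((c ≡ c) ∧ a) = 1/2 ∨ 7/8 = 7/8
¬¬¬(b ∨ b) ∧ (b ∨ ((c ≡ c) ∧ a)) = 1/2 ∧ 7/8 = 1/2
(¬(c ≡ (b ∧ a)) ≡ ((((c ∨ c) ≡ b) ∧ ¬a) ⊃ (((b ⊃ a) ∧ b) ≡ ¬(c ∨ c)))) ≡ (¬¬¬(b ∨ b) ∧ (b ∨ ((c ≡ c) ∧ a))) = 1/4 ≡ 1/2 = 3/4

3/4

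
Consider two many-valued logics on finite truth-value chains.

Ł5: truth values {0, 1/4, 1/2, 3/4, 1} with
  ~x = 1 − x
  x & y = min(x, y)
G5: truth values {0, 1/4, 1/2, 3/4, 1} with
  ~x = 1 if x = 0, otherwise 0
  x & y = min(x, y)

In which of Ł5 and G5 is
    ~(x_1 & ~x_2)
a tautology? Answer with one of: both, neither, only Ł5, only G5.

neither

In Ł5: at x_1 = 1/4, x_2 = 0 the value is 3/4 — not a tautology.
In G5: at x_1 = 1/4, x_2 = 0 the value is 0 — not a tautology.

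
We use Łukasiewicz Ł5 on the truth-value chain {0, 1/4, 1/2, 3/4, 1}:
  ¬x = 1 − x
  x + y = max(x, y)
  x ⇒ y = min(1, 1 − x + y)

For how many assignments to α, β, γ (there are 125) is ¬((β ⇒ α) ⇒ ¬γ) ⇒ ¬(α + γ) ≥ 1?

value 1: 68 assignments (counts)
value 3/4: 15 assignments
value 1/2: 18 assignments
value 1/4: 9 assignments
value 0: 15 assignments
So 68 of the 125 assignments meet the threshold.

68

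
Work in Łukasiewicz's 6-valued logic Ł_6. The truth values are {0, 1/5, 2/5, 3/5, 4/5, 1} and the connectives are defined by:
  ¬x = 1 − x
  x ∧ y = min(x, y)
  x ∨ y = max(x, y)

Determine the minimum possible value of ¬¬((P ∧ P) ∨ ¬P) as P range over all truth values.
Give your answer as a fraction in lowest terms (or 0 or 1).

Take P = 2/5:
P ∧ P = 2/5 ∧ 2/5 = 2/5
¬P = ¬2/5 = 3/5
(P ∧ P) ∨ ¬P = 2/5 ∨ 3/5 = 3/5
¬((P ∧ P) ∨ ¬P) = ¬3/5 = 2/5
¬¬((P ∧ P) ∨ ¬P) = ¬2/5 = 3/5
No assignment yields a value below 3/5, so this is the minimum.

3/5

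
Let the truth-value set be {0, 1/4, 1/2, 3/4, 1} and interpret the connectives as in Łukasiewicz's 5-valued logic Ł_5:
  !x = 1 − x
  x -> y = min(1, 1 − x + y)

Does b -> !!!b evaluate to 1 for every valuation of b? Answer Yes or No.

No

Counterexample: take b = 3/4.
!b = !3/4 = 1/4
!!b = !1/4 = 3/4
!!!b = !3/4 = 1/4
b -> !!!b = 3/4 -> 1/4 = 1/2
This gives 1/2 ≠ 1.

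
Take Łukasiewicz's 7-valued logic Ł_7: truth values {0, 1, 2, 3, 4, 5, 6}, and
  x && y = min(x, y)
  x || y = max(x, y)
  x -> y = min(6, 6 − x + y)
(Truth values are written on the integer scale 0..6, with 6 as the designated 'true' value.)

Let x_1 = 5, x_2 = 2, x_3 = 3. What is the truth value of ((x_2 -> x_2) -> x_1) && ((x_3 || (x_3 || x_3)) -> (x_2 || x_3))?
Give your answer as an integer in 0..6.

5

x_2 -> x_2 = 2 -> 2 = 6
(x_2 -> x_2) -> x_1 = 6 -> 5 = 5
x_3 || x_3 = 3 || 3 = 3
x_3 || (x_3 || x_3) = 3 || 3 = 3
x_2 || x_3 = 2 || 3 = 3
(x_3 || (x_3 || x_3)) -> (x_2 || x_3) = 3 -> 3 = 6
((x_2 -> x_2) -> x_1) && ((x_3 || (x_3 || x_3)) -> (x_2 || x_3)) = 5 && 6 = 5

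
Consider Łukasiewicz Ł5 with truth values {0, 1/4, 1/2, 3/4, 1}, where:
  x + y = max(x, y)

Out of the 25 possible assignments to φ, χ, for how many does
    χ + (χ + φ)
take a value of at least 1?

9

value 1: 9 assignments (counts)
value 3/4: 7 assignments
value 1/2: 5 assignments
value 1/4: 3 assignments
value 0: 1 assignment
So 9 of the 25 assignments meet the threshold.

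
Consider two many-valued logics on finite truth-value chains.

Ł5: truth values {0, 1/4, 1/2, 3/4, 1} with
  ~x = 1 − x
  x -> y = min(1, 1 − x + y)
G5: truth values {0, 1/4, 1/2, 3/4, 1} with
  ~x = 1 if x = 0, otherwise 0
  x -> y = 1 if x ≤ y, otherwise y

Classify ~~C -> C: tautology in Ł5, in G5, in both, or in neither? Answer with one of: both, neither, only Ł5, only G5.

only Ł5

In Ł5: every assignment gives 1 — tautology.
In G5: at C = 1/4 the value is 1/4 — not a tautology.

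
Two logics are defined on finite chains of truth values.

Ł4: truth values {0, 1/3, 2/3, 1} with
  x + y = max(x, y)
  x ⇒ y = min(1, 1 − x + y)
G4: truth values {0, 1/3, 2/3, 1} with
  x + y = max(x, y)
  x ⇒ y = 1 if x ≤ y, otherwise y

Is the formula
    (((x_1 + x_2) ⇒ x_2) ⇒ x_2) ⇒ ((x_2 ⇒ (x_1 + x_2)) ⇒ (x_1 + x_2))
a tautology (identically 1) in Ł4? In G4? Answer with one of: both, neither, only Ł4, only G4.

only Ł4

In Ł4: every assignment gives 1 — tautology.
In G4: at x_1 = 1/3, x_2 = 0 the value is 1/3 — not a tautology.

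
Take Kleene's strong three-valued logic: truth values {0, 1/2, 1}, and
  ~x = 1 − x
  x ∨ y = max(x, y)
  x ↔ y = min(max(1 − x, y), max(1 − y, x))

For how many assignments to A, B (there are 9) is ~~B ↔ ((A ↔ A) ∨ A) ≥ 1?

A = 0, B = 0 ↦ 0  <
A = 0, B = 1/2 ↦ 1/2  <
A = 0, B = 1 ↦ 1  ≥
A = 1/2, B = 0 ↦ 1/2  <
A = 1/2, B = 1/2 ↦ 1/2  <
A = 1/2, B = 1 ↦ 1/2  <
A = 1, B = 0 ↦ 0  <
A = 1, B = 1/2 ↦ 1/2  <
A = 1, B = 1 ↦ 1  ≥
So 2 of the 9 assignments meet the threshold.

2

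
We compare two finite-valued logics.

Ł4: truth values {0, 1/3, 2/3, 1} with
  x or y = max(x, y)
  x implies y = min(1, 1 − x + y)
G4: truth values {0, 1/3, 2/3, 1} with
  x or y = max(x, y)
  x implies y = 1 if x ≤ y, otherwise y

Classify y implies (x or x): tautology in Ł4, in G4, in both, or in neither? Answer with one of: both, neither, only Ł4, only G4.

In Ł4: at x = 0, y = 1/3 the value is 2/3 — not a tautology.
In G4: at x = 0, y = 1/3 the value is 0 — not a tautology.

neither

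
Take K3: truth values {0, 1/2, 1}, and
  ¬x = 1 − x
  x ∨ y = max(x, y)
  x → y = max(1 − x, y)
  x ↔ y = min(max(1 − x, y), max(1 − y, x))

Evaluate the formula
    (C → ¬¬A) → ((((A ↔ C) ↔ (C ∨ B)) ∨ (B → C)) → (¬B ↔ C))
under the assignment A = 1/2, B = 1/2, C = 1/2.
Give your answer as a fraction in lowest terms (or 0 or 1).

¬A = ¬1/2 = 1/2
¬¬A = ¬1/2 = 1/2
C → ¬¬A = 1/2 → 1/2 = 1/2
A ↔ C = 1/2 ↔ 1/2 = 1/2
C ∨ B = 1/2 ∨ 1/2 = 1/2
(A ↔ C) ↔ (C ∨ B) = 1/2 ↔ 1/2 = 1/2
B → C = 1/2 → 1/2 = 1/2
((A ↔ C) ↔ (C ∨ B)) ∨ (B → C) = 1/2 ∨ 1/2 = 1/2
¬B = ¬1/2 = 1/2
¬B ↔ C = 1/2 ↔ 1/2 = 1/2
(((A ↔ C) ↔ (C ∨ B)) ∨ (B → C)) → (¬B ↔ C) = 1/2 → 1/2 = 1/2
(C → ¬¬A) → ((((A ↔ C) ↔ (C ∨ B)) ∨ (B → C)) → (¬B ↔ C)) = 1/2 → 1/2 = 1/2

1/2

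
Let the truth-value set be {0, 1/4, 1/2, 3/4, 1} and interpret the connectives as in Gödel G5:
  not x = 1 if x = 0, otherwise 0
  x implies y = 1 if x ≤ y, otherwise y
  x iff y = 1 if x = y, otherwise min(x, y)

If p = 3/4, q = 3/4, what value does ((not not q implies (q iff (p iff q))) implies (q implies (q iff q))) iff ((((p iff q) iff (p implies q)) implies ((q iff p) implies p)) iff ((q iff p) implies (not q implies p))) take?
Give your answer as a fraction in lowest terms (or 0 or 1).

3/4

not q = not 3/4 = 0
not not q = not 0 = 1
p iff q = 3/4 iff 3/4 = 1
q iff (p iff q) = 3/4 iff 1 = 3/4
not not q implies (q iff (p iff q)) = 1 implies 3/4 = 3/4
q iff q = 3/4 iff 3/4 = 1
q implies (q iff q) = 3/4 implies 1 = 1
(not not q implies (q iff (p iff q))) implies (q implies (q iff q)) = 3/4 implies 1 = 1
p iff q = 3/4 iff 3/4 = 1
p implies q = 3/4 implies 3/4 = 1
(p iff q) iff (p implies q) = 1 iff 1 = 1
q iff p = 3/4 iff 3/4 = 1
(q iff p) implies p = 1 implies 3/4 = 3/4
((p iff q) iff (p implies q)) implies ((q iff p) implies p) = 1 implies 3/4 = 3/4
q iff p = 3/4 iff 3/4 = 1
not q = not 3/4 = 0
not q implies p = 0 implies 3/4 = 1
(q iff p) implies (not q implies p) = 1 implies 1 = 1
(((p iff q) iff (p implies q)) implies ((q iff p) implies p)) iff ((q iff p) implies (not q implies p)) = 3/4 iff 1 = 3/4
((not not q implies (q iff (p iff q))) implies (q implies (q iff q))) iff ((((p iff q) iff (p implies q)) implies ((q iff p) implies p)) iff ((q iff p) implies (not q implies p))) = 1 iff 3/4 = 3/4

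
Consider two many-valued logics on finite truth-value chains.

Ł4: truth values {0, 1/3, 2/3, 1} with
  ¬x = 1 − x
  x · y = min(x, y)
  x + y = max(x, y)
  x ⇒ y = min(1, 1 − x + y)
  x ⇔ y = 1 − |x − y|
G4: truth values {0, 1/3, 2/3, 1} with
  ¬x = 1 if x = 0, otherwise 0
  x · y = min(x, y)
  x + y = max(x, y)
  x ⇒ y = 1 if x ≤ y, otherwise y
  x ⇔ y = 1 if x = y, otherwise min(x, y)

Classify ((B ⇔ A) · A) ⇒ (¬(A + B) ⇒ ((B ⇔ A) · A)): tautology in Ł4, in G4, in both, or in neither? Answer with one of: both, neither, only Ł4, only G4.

both

In Ł4: every assignment gives 1 — tautology.
In G4: every assignment gives 1 — tautology.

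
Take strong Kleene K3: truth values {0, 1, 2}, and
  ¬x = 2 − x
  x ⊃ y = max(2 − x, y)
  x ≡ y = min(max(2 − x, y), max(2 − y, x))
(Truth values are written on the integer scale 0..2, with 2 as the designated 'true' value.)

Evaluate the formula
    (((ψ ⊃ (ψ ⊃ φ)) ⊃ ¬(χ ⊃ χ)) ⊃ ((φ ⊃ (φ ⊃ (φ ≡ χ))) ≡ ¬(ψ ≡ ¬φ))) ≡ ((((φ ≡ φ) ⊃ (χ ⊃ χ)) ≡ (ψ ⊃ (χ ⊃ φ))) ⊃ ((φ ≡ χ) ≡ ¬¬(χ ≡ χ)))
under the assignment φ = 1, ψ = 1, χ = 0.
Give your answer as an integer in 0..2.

1

ψ ⊃ φ = 1 ⊃ 1 = 1
ψ ⊃ (ψ ⊃ φ) = 1 ⊃ 1 = 1
χ ⊃ χ = 0 ⊃ 0 = 2
¬(χ ⊃ χ) = ¬2 = 0
(ψ ⊃ (ψ ⊃ φ)) ⊃ ¬(χ ⊃ χ) = 1 ⊃ 0 = 1
φ ≡ χ = 1 ≡ 0 = 1
φ ⊃ (φ ≡ χ) = 1 ⊃ 1 = 1
φ ⊃ (φ ⊃ (φ ≡ χ)) = 1 ⊃ 1 = 1
¬φ = ¬1 = 1
ψ ≡ ¬φ = 1 ≡ 1 = 1
¬(ψ ≡ ¬φ) = ¬1 = 1
(φ ⊃ (φ ⊃ (φ ≡ χ))) ≡ ¬(ψ ≡ ¬φ) = 1 ≡ 1 = 1
((ψ ⊃ (ψ ⊃ φ)) ⊃ ¬(χ ⊃ χ)) ⊃ ((φ ⊃ (φ ⊃ (φ ≡ χ))) ≡ ¬(ψ ≡ ¬φ)) = 1 ⊃ 1 = 1
φ ≡ φ = 1 ≡ 1 = 1
χ ⊃ χ = 0 ⊃ 0 = 2
(φ ≡ φ) ⊃ (χ ⊃ χ) = 1 ⊃ 2 = 2
χ ⊃ φ = 0 ⊃ 1 = 2
ψ ⊃ (χ ⊃ φ) = 1 ⊃ 2 = 2
((φ ≡ φ) ⊃ (χ ⊃ χ)) ≡ (ψ ⊃ (χ ⊃ φ)) = 2 ≡ 2 = 2
φ ≡ χ = 1 ≡ 0 = 1
χ ≡ χ = 0 ≡ 0 = 2
¬(χ ≡ χ) = ¬2 = 0
¬¬(χ ≡ χ) = ¬0 = 2
(φ ≡ χ) ≡ ¬¬(χ ≡ χ) = 1 ≡ 2 = 1
(((φ ≡ φ) ⊃ (χ ⊃ χ)) ≡ (ψ ⊃ (χ ⊃ φ))) ⊃ ((φ ≡ χ) ≡ ¬¬(χ ≡ χ)) = 2 ⊃ 1 = 1
(((ψ ⊃ (ψ ⊃ φ)) ⊃ ¬(χ ⊃ χ)) ⊃ ((φ ⊃ (φ ⊃ (φ ≡ χ))) ≡ ¬(ψ ≡ ¬φ))) ≡ ((((φ ≡ φ) ⊃ (χ ⊃ χ)) ≡ (ψ ⊃ (χ ⊃ φ))) ⊃ ((φ ≡ χ) ≡ ¬¬(χ ≡ χ))) = 1 ≡ 1 = 1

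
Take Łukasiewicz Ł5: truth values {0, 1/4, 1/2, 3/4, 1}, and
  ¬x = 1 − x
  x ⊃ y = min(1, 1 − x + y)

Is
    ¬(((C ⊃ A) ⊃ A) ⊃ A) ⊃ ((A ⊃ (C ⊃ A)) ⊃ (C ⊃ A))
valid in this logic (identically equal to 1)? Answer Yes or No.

No

Counterexample: take A = 0, C = 3/4.
C ⊃ A = 3/4 ⊃ 0 = 1/4
(C ⊃ A) ⊃ A = 1/4 ⊃ 0 = 3/4
((C ⊃ A) ⊃ A) ⊃ A = 3/4 ⊃ 0 = 1/4
¬(((C ⊃ A) ⊃ A) ⊃ A) = ¬1/4 = 3/4
A ⊃ (C ⊃ A) = 0 ⊃ 1/4 = 1
(A ⊃ (C ⊃ A)) ⊃ (C ⊃ A) = 1 ⊃ 1/4 = 1/4
¬(((C ⊃ A) ⊃ A) ⊃ A) ⊃ ((A ⊃ (C ⊃ A)) ⊃ (C ⊃ A)) = 3/4 ⊃ 1/4 = 1/2
This gives 1/2 ≠ 1.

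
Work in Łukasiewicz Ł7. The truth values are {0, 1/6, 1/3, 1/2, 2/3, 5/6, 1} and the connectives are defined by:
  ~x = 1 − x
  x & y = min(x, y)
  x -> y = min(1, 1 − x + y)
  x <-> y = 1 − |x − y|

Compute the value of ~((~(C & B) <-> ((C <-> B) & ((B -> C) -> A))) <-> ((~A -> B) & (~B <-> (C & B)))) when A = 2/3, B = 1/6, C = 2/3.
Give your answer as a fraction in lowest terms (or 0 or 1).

C & B = 2/3 & 1/6 = 1/6
~(C & B) = ~1/6 = 5/6
C <-> B = 2/3 <-> 1/6 = 1/2
B -> C = 1/6 -> 2/3 = 1
(B -> C) -> A = 1 -> 2/3 = 2/3
(C <-> B) & ((B -> C) -> A) = 1/2 & 2/3 = 1/2
~(C & B) <-> ((C <-> B) & ((B -> C) -> A)) = 5/6 <-> 1/2 = 2/3
~A = ~2/3 = 1/3
~A -> B = 1/3 -> 1/6 = 5/6
~B = ~1/6 = 5/6
C & B = 2/3 & 1/6 = 1/6
~B <-> (C & B) = 5/6 <-> 1/6 = 1/3
(~A -> B) & (~B <-> (C & B)) = 5/6 & 1/3 = 1/3
(~(C & B) <-> ((C <-> B) & ((B -> C) -> A))) <-> ((~A -> B) & (~B <-> (C & B))) = 2/3 <-> 1/3 = 2/3
~((~(C & B) <-> ((C <-> B) & ((B -> C) -> A))) <-> ((~A -> B) & (~B <-> (C & B)))) = ~2/3 = 1/3

1/3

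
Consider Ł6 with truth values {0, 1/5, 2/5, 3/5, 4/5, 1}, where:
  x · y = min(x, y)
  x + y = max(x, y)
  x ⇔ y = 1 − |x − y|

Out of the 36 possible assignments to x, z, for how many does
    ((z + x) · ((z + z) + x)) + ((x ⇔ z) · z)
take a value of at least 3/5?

27

value 1: 11 assignments (counts)
value 4/5: 9 assignments (counts)
value 3/5: 7 assignments (counts)
value 2/5: 5 assignments
value 1/5: 3 assignments
value 0: 1 assignment
So 27 of the 36 assignments meet the threshold.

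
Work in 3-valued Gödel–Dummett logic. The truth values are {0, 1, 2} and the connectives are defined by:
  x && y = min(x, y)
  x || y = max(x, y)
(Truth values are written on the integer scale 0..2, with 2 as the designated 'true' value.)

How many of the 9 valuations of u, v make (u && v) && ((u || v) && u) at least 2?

1

u = 0, v = 0 ↦ 0  <
u = 0, v = 1 ↦ 0  <
u = 0, v = 2 ↦ 0  <
u = 1, v = 0 ↦ 0  <
u = 1, v = 1 ↦ 1  <
u = 1, v = 2 ↦ 1  <
u = 2, v = 0 ↦ 0  <
u = 2, v = 1 ↦ 1  <
u = 2, v = 2 ↦ 2  ≥
So 1 of the 9 assignments meets the threshold.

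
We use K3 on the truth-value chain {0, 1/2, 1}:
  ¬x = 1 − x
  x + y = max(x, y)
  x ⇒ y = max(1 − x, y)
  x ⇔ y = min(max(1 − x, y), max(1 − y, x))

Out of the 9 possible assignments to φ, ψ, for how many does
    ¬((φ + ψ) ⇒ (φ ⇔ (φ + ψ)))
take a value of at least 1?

φ = 0, ψ = 0 ↦ 0  <
φ = 0, ψ = 1/2 ↦ 1/2  <
φ = 0, ψ = 1 ↦ 1  ≥
φ = 1/2, ψ = 0 ↦ 1/2  <
φ = 1/2, ψ = 1/2 ↦ 1/2  <
φ = 1/2, ψ = 1 ↦ 1/2  <
φ = 1, ψ = 0 ↦ 0  <
φ = 1, ψ = 1/2 ↦ 0  <
φ = 1, ψ = 1 ↦ 0  <
So 1 of the 9 assignments meets the threshold.

1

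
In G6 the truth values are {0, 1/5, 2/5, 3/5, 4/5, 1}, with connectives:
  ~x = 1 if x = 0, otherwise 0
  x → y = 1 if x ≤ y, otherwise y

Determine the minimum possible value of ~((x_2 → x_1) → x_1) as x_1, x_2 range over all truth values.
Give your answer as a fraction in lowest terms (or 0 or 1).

Take x_1 = 0, x_2 = 1/5:
x_2 → x_1 = 1/5 → 0 = 0
(x_2 → x_1) → x_1 = 0 → 0 = 1
~((x_2 → x_1) → x_1) = ~1 = 0
No assignment yields a value below 0, so this is the minimum.

0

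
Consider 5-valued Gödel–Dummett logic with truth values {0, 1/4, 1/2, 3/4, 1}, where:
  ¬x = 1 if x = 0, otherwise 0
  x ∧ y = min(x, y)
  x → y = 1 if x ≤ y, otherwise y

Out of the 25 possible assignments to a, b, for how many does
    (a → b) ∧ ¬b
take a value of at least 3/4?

1

value 1: 1 assignment (counts)
value 0: 24 assignments
So 1 of the 25 assignments meets the threshold.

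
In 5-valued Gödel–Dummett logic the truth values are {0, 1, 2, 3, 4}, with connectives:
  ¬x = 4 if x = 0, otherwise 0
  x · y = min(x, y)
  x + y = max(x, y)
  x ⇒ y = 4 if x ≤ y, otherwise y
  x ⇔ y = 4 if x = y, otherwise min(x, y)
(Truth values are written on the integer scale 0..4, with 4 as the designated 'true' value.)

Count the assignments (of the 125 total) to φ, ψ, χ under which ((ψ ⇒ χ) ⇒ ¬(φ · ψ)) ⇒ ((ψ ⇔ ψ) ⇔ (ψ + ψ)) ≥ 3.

82

value 4: 73 assignments (counts)
value 3: 9 assignments (counts)
value 2: 9 assignments
value 1: 9 assignments
value 0: 25 assignments
So 82 of the 125 assignments meet the threshold.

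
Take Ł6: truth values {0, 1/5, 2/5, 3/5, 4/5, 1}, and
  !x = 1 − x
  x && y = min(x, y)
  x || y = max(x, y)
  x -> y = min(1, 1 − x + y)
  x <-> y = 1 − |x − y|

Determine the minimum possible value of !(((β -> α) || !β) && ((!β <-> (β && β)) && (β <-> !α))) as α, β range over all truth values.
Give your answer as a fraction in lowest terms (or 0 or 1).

Take α = 2/5, β = 2/5:
β -> α = 2/5 -> 2/5 = 1
!β = !2/5 = 3/5
(β -> α) || !β = 1 || 3/5 = 1
!β = !2/5 = 3/5
β && β = 2/5 && 2/5 = 2/5
!β <-> (β && β) = 3/5 <-> 2/5 = 4/5
!α = !2/5 = 3/5
β <-> !α = 2/5 <-> 3/5 = 4/5
(!β <-> (β && β)) && (β <-> !α) = 4/5 && 4/5 = 4/5
((β -> α) || !β) && ((!β <-> (β && β)) && (β <-> !α)) = 1 && 4/5 = 4/5
!(((β -> α) || !β) && ((!β <-> (β && β)) && (β <-> !α))) = !4/5 = 1/5
No assignment yields a value below 1/5, so this is the minimum.

1/5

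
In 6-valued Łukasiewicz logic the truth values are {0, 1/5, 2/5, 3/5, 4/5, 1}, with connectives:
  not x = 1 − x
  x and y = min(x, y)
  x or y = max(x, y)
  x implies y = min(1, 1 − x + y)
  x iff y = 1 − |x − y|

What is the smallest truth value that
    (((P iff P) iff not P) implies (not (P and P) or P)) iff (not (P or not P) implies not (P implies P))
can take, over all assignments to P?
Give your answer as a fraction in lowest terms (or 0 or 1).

Take P = 2/5:
P iff P = 2/5 iff 2/5 = 1
not P = not 2/5 = 3/5
(P iff P) iff not P = 1 iff 3/5 = 3/5
P and P = 2/5 and 2/5 = 2/5
not (P and P) = not 2/5 = 3/5
not (P and P) or P = 3/5 or 2/5 = 3/5
((P iff P) iff not P) implies (not (P and P) or P) = 3/5 implies 3/5 = 1
not P = not 2/5 = 3/5
P or not P = 2/5 or 3/5 = 3/5
not (P or not P) = not 3/5 = 2/5
P implies P = 2/5 implies 2/5 = 1
not (P implies P) = not 1 = 0
not (P or not P) implies not (P implies P) = 2/5 implies 0 = 3/5
(((P iff P) iff not P) implies (not (P and P) or P)) iff (not (P or not P) implies not (P implies P)) = 1 iff 3/5 = 3/5
No assignment yields a value below 3/5, so this is the minimum.

3/5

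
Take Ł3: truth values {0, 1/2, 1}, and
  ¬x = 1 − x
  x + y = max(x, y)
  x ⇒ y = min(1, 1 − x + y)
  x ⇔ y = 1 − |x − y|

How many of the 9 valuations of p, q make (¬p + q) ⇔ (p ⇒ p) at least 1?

5

p = 0, q = 0 ↦ 1  ≥
p = 0, q = 1/2 ↦ 1  ≥
p = 0, q = 1 ↦ 1  ≥
p = 1/2, q = 0 ↦ 1/2  <
p = 1/2, q = 1/2 ↦ 1/2  <
p = 1/2, q = 1 ↦ 1  ≥
p = 1, q = 0 ↦ 0  <
p = 1, q = 1/2 ↦ 1/2  <
p = 1, q = 1 ↦ 1  ≥
So 5 of the 9 assignments meet the threshold.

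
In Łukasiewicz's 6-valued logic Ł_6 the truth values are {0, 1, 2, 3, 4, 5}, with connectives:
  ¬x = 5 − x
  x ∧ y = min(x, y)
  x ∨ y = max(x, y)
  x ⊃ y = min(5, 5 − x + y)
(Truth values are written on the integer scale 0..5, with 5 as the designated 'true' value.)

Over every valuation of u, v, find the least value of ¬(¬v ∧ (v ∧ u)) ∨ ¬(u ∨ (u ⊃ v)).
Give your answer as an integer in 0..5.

Take u = 2, v = 2:
¬v = ¬2 = 3
v ∧ u = 2 ∧ 2 = 2
¬v ∧ (v ∧ u) = 3 ∧ 2 = 2
¬(¬v ∧ (v ∧ u)) = ¬2 = 3
u ⊃ v = 2 ⊃ 2 = 5
u ∨ (u ⊃ v) = 2 ∨ 5 = 5
¬(u ∨ (u ⊃ v)) = ¬5 = 0
¬(¬v ∧ (v ∧ u)) ∨ ¬(u ∨ (u ⊃ v)) = 3 ∨ 0 = 3
No assignment yields a value below 3, so this is the minimum.

3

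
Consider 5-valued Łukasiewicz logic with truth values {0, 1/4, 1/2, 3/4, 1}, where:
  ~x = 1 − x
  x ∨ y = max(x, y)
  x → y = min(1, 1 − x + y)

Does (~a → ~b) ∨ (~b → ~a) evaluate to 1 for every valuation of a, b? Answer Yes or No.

Yes

At a = 1/2, b = 1/4, for instance:
~a = ~1/2 = 1/2
~b = ~1/4 = 3/4
~a → ~b = 1/2 → 3/4 = 1
~b → ~a = 3/4 → 1/2 = 3/4
(~a → ~b) ∨ (~b → ~a) = 1 ∨ 3/4 = 1
and checking the remaining 24 assignments likewise gives ≥ 1 in every case.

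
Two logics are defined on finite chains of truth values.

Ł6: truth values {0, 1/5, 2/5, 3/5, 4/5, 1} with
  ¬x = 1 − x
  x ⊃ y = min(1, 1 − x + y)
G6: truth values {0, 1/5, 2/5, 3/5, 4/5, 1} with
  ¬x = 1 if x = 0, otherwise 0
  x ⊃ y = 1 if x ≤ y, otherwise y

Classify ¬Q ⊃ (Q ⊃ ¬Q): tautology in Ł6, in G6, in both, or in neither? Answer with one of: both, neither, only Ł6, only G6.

both

In Ł6: every assignment gives 1 — tautology.
In G6: every assignment gives 1 — tautology.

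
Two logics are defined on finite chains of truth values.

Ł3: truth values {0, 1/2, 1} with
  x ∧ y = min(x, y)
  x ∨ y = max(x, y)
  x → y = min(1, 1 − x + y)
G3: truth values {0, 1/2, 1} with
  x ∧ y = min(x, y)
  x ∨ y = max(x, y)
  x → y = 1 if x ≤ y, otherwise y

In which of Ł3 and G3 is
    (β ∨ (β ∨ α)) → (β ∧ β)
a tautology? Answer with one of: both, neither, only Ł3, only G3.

In Ł3: at α = 1/2, β = 0 the value is 1/2 — not a tautology.
In G3: at α = 1/2, β = 0 the value is 0 — not a tautology.

neither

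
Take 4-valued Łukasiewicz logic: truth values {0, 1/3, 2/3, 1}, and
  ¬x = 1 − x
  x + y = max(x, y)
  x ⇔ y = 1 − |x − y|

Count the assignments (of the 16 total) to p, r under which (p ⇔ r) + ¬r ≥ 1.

7

p = 0, r = 0 ↦ 1  ≥
p = 0, r = 1/3 ↦ 2/3  <
p = 0, r = 2/3 ↦ 1/3  <
p = 0, r = 1 ↦ 0  <
p = 1/3, r = 0 ↦ 1  ≥
p = 1/3, r = 1/3 ↦ 1  ≥
p = 1/3, r = 2/3 ↦ 2/3  <
p = 1/3, r = 1 ↦ 1/3  <
p = 2/3, r = 0 ↦ 1  ≥
p = 2/3, r = 1/3 ↦ 2/3  <
p = 2/3, r = 2/3 ↦ 1  ≥
p = 2/3, r = 1 ↦ 2/3  <
p = 1, r = 0 ↦ 1  ≥
p = 1, r = 1/3 ↦ 2/3  <
p = 1, r = 2/3 ↦ 2/3  <
p = 1, r = 1 ↦ 1  ≥
So 7 of the 16 assignments meet the threshold.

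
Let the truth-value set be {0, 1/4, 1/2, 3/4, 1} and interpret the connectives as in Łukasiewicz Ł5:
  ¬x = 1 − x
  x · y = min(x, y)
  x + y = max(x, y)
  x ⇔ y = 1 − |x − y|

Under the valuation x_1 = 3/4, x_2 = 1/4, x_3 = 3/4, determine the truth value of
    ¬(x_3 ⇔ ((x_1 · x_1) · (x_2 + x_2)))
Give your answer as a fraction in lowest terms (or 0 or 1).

x_1 · x_1 = 3/4 · 3/4 = 3/4
x_2 + x_2 = 1/4 + 1/4 = 1/4
(x_1 · x_1) · (x_2 + x_2) = 3/4 · 1/4 = 1/4
x_3 ⇔ ((x_1 · x_1) · (x_2 + x_2)) = 3/4 ⇔ 1/4 = 1/2
¬(x_3 ⇔ ((x_1 · x_1) · (x_2 + x_2))) = ¬1/2 = 1/2

1/2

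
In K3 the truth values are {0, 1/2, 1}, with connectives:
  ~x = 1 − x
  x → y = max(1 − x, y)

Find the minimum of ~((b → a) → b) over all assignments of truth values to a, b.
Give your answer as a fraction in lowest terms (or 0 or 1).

Take a = 0, b = 1:
b → a = 1 → 0 = 0
(b → a) → b = 0 → 1 = 1
~((b → a) → b) = ~1 = 0
No assignment yields a value below 0, so this is the minimum.

0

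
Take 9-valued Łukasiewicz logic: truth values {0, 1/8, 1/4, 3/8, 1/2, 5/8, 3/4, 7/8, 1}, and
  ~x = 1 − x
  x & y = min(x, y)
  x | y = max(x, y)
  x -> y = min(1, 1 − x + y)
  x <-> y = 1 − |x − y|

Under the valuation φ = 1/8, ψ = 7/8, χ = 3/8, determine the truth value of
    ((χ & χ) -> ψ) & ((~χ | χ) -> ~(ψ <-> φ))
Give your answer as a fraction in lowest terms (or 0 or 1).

χ & χ = 3/8 & 3/8 = 3/8
(χ & χ) -> ψ = 3/8 -> 7/8 = 1
~χ = ~3/8 = 5/8
~χ | χ = 5/8 | 3/8 = 5/8
ψ <-> φ = 7/8 <-> 1/8 = 1/4
~(ψ <-> φ) = ~1/4 = 3/4
(~χ | χ) -> ~(ψ <-> φ) = 5/8 -> 3/4 = 1
((χ & χ) -> ψ) & ((~χ | χ) -> ~(ψ <-> φ)) = 1 & 1 = 1

1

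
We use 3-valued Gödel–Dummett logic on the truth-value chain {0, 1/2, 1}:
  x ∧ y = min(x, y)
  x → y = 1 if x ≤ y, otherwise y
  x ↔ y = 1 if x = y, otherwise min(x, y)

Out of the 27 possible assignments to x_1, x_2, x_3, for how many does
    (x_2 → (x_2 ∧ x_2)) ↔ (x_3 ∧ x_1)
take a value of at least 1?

3

value 1: 3 assignments (counts)
value 1/2: 9 assignments
value 0: 15 assignments
So 3 of the 27 assignments meet the threshold.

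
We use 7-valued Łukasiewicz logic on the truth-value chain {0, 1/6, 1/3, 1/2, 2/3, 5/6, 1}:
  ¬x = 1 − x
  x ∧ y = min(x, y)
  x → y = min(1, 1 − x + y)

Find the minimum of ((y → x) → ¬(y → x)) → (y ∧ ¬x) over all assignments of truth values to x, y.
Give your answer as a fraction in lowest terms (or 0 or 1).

Take x = 0, y = 1/2:
y → x = 1/2 → 0 = 1/2
y → x = 1/2 → 0 = 1/2
¬(y → x) = ¬1/2 = 1/2
(y → x) → ¬(y → x) = 1/2 → 1/2 = 1
¬x = ¬0 = 1
y ∧ ¬x = 1/2 ∧ 1 = 1/2
((y → x) → ¬(y → x)) → (y ∧ ¬x) = 1 → 1/2 = 1/2
No assignment yields a value below 1/2, so this is the minimum.

1/2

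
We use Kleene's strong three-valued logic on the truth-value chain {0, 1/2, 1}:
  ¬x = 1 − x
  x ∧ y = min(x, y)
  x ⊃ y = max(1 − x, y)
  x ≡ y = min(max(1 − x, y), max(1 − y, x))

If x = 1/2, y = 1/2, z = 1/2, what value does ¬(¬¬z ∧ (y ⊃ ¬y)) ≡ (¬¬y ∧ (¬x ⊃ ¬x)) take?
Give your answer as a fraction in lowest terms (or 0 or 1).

1/2

¬z = ¬1/2 = 1/2
¬¬z = ¬1/2 = 1/2
¬y = ¬1/2 = 1/2
y ⊃ ¬y = 1/2 ⊃ 1/2 = 1/2
¬¬z ∧ (y ⊃ ¬y) = 1/2 ∧ 1/2 = 1/2
¬(¬¬z ∧ (y ⊃ ¬y)) = ¬1/2 = 1/2
¬y = ¬1/2 = 1/2
¬¬y = ¬1/2 = 1/2
¬x = ¬1/2 = 1/2
¬x = ¬1/2 = 1/2
¬x ⊃ ¬x = 1/2 ⊃ 1/2 = 1/2
¬¬y ∧ (¬x ⊃ ¬x) = 1/2 ∧ 1/2 = 1/2
¬(¬¬z ∧ (y ⊃ ¬y)) ≡ (¬¬y ∧ (¬x ⊃ ¬x)) = 1/2 ≡ 1/2 = 1/2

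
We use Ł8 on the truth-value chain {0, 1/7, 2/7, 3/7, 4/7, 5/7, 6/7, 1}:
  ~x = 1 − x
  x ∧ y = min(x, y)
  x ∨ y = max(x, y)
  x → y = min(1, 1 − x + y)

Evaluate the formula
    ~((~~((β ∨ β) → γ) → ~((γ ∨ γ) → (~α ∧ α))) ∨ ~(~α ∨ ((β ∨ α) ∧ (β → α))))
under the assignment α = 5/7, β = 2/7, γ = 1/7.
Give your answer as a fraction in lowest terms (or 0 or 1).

5/7

β ∨ β = 2/7 ∨ 2/7 = 2/7
(β ∨ β) → γ = 2/7 → 1/7 = 6/7
~((β ∨ β) → γ) = ~6/7 = 1/7
~~((β ∨ β) → γ) = ~1/7 = 6/7
γ ∨ γ = 1/7 ∨ 1/7 = 1/7
~α = ~5/7 = 2/7
~α ∧ α = 2/7 ∧ 5/7 = 2/7
(γ ∨ γ) → (~α ∧ α) = 1/7 → 2/7 = 1
~((γ ∨ γ) → (~α ∧ α)) = ~1 = 0
~~((β ∨ β) → γ) → ~((γ ∨ γ) → (~α ∧ α)) = 6/7 → 0 = 1/7
~α = ~5/7 = 2/7
β ∨ α = 2/7 ∨ 5/7 = 5/7
β → α = 2/7 → 5/7 = 1
(β ∨ α) ∧ (β → α) = 5/7 ∧ 1 = 5/7
~α ∨ ((β ∨ α) ∧ (β → α)) = 2/7 ∨ 5/7 = 5/7
~(~α ∨ ((β ∨ α) ∧ (β → α))) = ~5/7 = 2/7
(~~((β ∨ β) → γ) → ~((γ ∨ γ) → (~α ∧ α))) ∨ ~(~α ∨ ((β ∨ α) ∧ (β → α))) = 1/7 ∨ 2/7 = 2/7
~((~~((β ∨ β) → γ) → ~((γ ∨ γ) → (~α ∧ α))) ∨ ~(~α ∨ ((β ∨ α) ∧ (β → α)))) = ~2/7 = 5/7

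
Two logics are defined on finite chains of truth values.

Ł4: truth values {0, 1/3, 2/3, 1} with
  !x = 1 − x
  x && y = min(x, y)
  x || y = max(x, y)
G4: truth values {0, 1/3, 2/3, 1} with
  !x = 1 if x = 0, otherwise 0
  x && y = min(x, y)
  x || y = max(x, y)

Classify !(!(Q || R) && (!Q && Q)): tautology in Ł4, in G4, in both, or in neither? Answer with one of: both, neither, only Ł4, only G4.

In Ł4: at Q = 1/3, R = 0 the value is 2/3 — not a tautology.
In G4: every assignment gives 1 — tautology.

only G4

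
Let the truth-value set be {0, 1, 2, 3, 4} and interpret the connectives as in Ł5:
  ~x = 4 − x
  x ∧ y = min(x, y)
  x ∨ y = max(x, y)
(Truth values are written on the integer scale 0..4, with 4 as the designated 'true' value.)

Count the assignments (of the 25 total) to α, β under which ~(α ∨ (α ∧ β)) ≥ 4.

5

value 4: 5 assignments (counts)
value 3: 5 assignments
value 2: 5 assignments
value 1: 5 assignments
value 0: 5 assignments
So 5 of the 25 assignments meet the threshold.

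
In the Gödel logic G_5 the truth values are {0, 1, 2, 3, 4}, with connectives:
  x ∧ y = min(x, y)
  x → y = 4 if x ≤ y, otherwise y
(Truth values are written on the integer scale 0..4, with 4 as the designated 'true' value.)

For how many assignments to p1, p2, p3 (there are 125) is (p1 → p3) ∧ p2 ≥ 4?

value 4: 15 assignments (counts)
value 3: 17 assignments
value 2: 22 assignments
value 1: 30 assignments
value 0: 41 assignments
So 15 of the 125 assignments meet the threshold.

15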